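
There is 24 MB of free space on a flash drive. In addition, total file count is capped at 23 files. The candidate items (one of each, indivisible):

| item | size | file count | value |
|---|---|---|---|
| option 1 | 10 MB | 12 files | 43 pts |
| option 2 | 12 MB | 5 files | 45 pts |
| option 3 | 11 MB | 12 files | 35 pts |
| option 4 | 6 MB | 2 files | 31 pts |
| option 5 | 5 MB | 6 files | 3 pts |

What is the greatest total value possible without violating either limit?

88 pts

Feasible sets respecting both limits:
- option 1+option 2: size 22, file count 17, value 88
- option 2+option 3: size 23, file count 17, value 80
- option 2+option 4+option 5: size 23, file count 13, value 79
Best: 88 pts.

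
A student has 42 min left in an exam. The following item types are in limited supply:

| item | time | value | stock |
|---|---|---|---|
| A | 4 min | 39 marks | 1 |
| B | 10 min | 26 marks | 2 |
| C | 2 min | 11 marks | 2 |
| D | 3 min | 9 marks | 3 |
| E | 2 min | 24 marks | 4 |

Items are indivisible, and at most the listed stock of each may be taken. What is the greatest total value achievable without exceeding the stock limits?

227 marks

Best selections within time 42 and stock limits:
- 1×A + 2×B + 2×C + 2×D + 4×E: time 42, value 227
- 1×A + 2×B + 2×C + 1×D + 4×E: time 39, value 218
- 1×A + 2×B + 1×C + 2×D + 4×E: time 40, value 216
- 1×A + 2×B + 3×D + 4×E: time 41, value 214
Best: 227 marks.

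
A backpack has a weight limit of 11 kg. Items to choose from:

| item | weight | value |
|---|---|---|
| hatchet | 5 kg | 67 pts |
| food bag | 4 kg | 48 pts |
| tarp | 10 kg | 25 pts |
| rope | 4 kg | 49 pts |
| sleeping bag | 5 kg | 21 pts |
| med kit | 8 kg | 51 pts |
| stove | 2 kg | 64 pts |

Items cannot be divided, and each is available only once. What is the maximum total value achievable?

180 pts

Check high-value combinations within 11 kg:
- hatchet+rope+stove: weight 5+4+2=11, value 67+49+64=180
- hatchet+food bag+stove: weight 5+4+2=11, value 67+48+64=179
- food bag+rope+stove: weight 4+4+2=10, value 48+49+64=161
- rope+sleeping bag+stove: weight 4+5+2=11, value 49+21+64=134
Best: 180 pts.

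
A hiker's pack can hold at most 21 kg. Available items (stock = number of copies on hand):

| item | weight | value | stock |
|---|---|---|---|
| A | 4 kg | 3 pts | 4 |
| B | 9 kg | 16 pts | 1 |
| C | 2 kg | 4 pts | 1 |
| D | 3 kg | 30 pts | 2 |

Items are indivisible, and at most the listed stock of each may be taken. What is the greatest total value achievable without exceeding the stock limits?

Top feasible selections:
- 1×A + 1×B + 1×C + 2×D: weight 21, value 83
- 1×B + 1×C + 2×D: weight 17, value 80
Best: 83 pts.

83 pts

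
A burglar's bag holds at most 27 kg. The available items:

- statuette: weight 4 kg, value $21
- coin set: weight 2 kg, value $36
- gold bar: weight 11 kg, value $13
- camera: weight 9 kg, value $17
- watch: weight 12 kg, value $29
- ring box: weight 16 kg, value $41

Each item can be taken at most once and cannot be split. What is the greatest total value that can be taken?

Check high-value combinations within 27 kg:
- statuette+coin set+camera+watch: weight 4+2+9+12=27, value 21+36+17+29=103
- statuette+coin set+ring box: weight 4+2+16=22, value 21+36+41=98
- coin set+camera+ring box: weight 2+9+16=27, value 36+17+41=94
- statuette+coin set+gold bar+camera: weight 4+2+11+9=26, value 21+36+13+17=87
- statuette+coin set+watch: weight 4+2+12=18, value 21+36+29=86
Best: $103.

$103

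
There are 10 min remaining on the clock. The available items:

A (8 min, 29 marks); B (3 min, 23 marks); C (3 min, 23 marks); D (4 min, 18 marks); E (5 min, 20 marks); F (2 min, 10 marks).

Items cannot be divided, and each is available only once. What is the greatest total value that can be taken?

This is a 0/1 knapsack; check combinations near the capacity.
- B+C+D: time 3+3+4=10, value 23+23+18=64
- B+C+F: time 3+3+2=8, value 23+23+10=56
- B+E+F: time 3+5+2=10, value 23+20+10=53
- C+E+F: time 3+5+2=10, value 23+20+10=53
- B+D+F: time 3+4+2=9, value 23+18+10=51
Best: 64 marks.

64 marks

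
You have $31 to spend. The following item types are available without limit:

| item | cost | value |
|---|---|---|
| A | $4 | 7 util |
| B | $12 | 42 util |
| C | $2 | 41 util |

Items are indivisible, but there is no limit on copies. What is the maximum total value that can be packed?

Best value-per-unit is C at 41/2, and filling with it alone uses cost 15×2=30. No mix of the others beats 15×41 = 615.

615 util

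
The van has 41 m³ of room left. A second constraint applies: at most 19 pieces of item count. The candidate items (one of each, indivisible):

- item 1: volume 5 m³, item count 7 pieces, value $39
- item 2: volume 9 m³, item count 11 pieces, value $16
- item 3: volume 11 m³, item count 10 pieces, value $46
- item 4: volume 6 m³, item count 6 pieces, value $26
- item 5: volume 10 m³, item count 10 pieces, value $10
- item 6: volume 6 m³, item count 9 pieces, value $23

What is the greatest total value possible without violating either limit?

$85

Feasible sets respecting both limits:
- item 1+item 3: volume 16, item count 17, value 85
- item 3+item 4: volume 17, item count 16, value 72
- item 3+item 6: volume 17, item count 19, value 69
Best: $85.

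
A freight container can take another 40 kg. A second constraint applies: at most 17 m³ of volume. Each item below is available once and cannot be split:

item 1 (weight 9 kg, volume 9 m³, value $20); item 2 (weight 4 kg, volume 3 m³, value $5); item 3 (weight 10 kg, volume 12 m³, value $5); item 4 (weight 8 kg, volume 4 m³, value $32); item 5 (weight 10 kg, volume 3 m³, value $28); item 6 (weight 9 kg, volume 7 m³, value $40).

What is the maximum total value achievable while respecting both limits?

Feasible sets respecting both limits:
- item 2+item 4+item 5+item 6: weight 31, volume 17, value 105
- item 4+item 5+item 6: weight 27, volume 14, value 100
- item 1+item 4+item 5: weight 27, volume 16, value 80
Best: $105.

$105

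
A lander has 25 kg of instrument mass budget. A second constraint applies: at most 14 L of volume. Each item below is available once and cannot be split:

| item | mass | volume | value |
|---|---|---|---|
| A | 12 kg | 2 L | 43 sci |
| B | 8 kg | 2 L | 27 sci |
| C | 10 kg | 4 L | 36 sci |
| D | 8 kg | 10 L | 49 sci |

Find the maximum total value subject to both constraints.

Feasible sets respecting both limits:
- A+D: mass 20, volume 12, value 92
- C+D: mass 18, volume 14, value 85
- A+C: mass 22, volume 6, value 79
- B+D: mass 16, volume 12, value 76
Best: 92 sci.

92 sci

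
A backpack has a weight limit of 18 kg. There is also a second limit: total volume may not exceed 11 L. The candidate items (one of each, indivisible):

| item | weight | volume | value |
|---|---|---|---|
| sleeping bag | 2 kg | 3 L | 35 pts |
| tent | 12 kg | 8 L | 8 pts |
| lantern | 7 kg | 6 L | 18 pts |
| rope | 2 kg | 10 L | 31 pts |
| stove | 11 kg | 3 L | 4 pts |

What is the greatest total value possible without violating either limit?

Feasible sets respecting both limits:
- sleeping bag+lantern: weight 9, volume 9, value 53
- sleeping bag+tent: weight 14, volume 11, value 43
- sleeping bag+stove: weight 13, volume 6, value 39
- sleeping bag: weight 2, volume 3, value 35
Best: 53 pts.

53 pts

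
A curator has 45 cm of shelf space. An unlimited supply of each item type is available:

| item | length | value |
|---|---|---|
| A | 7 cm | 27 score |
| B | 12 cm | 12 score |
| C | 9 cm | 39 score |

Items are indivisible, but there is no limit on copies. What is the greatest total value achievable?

195 score

Best value-per-unit is C at 39/9, and filling with it alone uses length 5×9=45. No mix of the others beats 5×39 = 195.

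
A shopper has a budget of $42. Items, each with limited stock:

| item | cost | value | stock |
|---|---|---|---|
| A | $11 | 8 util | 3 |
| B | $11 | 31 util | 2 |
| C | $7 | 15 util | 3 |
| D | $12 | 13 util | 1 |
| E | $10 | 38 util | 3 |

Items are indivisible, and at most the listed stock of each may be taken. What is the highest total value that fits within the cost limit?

Top feasible selections:
- 1×B + 3×E: cost 41, value 145
- 2×B + 2×E: cost 42, value 138
Best: 145 util.

145 util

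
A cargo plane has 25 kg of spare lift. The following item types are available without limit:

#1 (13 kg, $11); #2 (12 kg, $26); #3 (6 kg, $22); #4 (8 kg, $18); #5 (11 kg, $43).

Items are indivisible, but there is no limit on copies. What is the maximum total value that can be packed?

Best value-per-unit is #5 at 43/11; filling with it alone gives 2×43 = 86.
Optimal mix: 4×#3 → weight 24, value 88.

$88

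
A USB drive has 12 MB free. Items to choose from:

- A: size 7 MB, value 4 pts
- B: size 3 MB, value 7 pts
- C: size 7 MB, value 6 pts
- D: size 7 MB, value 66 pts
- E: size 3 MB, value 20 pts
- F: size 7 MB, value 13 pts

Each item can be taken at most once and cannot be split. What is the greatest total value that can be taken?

This is a 0/1 knapsack; check combinations near the capacity.
- D+E: size 7+3=10, value 66+20=86
- B+D: size 3+7=10, value 7+66=73
- D: size 7, value 66
- E+F: size 3+7=10, value 20+13=33
- B+E: size 3+3=6, value 7+20=27
Best: 86 pts.

86 pts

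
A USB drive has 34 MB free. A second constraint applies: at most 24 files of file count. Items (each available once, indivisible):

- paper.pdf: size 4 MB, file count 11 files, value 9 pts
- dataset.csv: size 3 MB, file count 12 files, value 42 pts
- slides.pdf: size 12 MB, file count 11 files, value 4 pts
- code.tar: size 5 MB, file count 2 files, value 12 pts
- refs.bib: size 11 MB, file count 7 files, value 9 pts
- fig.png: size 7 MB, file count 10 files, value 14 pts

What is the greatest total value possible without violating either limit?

Feasible sets respecting both limits:
- dataset.csv+code.tar+fig.png: size 15, file count 24, value 68
- dataset.csv+code.tar+refs.bib: size 19, file count 21, value 63
- dataset.csv+fig.png: size 10, file count 22, value 56
Best: 68 pts.

68 pts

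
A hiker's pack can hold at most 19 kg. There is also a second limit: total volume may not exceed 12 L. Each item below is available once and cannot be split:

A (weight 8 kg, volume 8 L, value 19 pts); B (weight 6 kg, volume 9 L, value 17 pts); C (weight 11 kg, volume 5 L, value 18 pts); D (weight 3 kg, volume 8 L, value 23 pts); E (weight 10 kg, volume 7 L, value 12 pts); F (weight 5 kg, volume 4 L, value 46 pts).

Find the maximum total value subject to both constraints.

Feasible sets respecting both limits:
- D+F: weight 8, volume 12, value 69
- A+F: weight 13, volume 12, value 65
- C+F: weight 16, volume 9, value 64
- E+F: weight 15, volume 11, value 58
Best: 69 pts.

69 pts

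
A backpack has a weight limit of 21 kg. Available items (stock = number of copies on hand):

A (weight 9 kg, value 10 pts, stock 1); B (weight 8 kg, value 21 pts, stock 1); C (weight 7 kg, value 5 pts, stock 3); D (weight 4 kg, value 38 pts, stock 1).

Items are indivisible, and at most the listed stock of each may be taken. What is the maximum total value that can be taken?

Top feasible selections:
- 1×A + 1×B + 1×D: weight 21, value 69
- 1×B + 1×C + 1×D: weight 19, value 64
- 1×B + 1×D: weight 12, value 59
- 1×A + 1×C + 1×D: weight 20, value 53
Best: 69 pts.

69 pts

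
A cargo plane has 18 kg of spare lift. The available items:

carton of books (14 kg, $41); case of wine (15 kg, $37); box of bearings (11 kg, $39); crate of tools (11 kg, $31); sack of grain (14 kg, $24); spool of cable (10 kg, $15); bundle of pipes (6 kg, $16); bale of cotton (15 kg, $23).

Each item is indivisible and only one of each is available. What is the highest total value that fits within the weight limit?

$55

Check high-value combinations within 18 kg:
- box of bearings+bundle of pipes: weight 11+6=17, value 39+16=55
- crate of tools+bundle of pipes: weight 11+6=17, value 31+16=47
- carton of books: weight 14, value 41
- box of bearings: weight 11, value 39
- case of wine: weight 15, value 37
Best: $55.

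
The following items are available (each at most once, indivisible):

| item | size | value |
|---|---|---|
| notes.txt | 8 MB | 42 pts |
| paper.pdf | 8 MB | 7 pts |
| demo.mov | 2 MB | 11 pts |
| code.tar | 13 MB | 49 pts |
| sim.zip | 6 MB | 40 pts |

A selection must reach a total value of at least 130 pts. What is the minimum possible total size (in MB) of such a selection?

27

Subsets with value ≥ 130, sorted by total size:
- notes.txt+code.tar+sim.zip: size 27, value 131
- notes.txt+demo.mov+code.tar+sim.zip: size 29, value 142
- notes.txt+paper.pdf+code.tar+sim.zip: size 35, value 138
Minimum size: 27 MB.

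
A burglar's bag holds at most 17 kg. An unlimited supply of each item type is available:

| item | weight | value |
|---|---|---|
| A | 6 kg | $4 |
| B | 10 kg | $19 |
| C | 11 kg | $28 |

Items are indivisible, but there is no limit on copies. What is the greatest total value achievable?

Best value-per-unit is C at 28/11; filling with it alone gives 1×28 = 28.
Optimal mix: 1×A + 1×C → weight 17, value 32.

$32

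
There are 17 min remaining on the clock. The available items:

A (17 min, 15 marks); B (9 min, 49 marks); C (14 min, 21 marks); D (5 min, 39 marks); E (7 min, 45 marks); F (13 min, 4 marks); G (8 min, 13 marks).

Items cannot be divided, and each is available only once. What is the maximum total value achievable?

94 marks

This is a 0/1 knapsack; check combinations near the capacity.
- B+E: time 9+7=16, value 49+45=94
- B+D: time 9+5=14, value 49+39=88
- D+E: time 5+7=12, value 39+45=84
Best: 94 marks.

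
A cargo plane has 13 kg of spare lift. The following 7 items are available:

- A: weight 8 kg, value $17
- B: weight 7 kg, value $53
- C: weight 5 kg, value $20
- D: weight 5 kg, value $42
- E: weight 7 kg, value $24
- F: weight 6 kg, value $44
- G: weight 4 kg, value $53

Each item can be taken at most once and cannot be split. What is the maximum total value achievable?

$106

Check high-value combinations within 13 kg:
- B+G: weight 7+4=11, value 53+53=106
- F+G: weight 6+4=10, value 44+53=97
- B+F: weight 7+6=13, value 53+44=97
- D+G: weight 5+4=9, value 42+53=95
Best: $106.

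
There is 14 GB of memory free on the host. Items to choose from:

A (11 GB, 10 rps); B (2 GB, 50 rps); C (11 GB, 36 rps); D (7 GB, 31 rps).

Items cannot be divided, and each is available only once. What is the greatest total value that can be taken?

86 rps

This is a 0/1 knapsack; check combinations near the capacity.
- B+C: memory 2+11=13, value 50+36=86
- B+D: memory 2+7=9, value 50+31=81
- A+B: memory 11+2=13, value 10+50=60
- B: memory 2, value 50
Best: 86 rps.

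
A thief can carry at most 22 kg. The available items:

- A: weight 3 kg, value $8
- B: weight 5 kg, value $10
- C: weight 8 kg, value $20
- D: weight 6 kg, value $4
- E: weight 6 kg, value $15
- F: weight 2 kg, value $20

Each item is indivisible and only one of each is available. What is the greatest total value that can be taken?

$65

Check high-value combinations within 22 kg:
- B+C+E+F: weight 5+8+6+2=21, value 10+20+15+20=65
- A+C+E+F: weight 3+8+6+2=19, value 8+20+15+20=63
- C+D+E+F: weight 8+6+6+2=22, value 20+4+15+20=59
- A+B+C+F: weight 3+5+8+2=18, value 8+10+20+20=58
Best: $65.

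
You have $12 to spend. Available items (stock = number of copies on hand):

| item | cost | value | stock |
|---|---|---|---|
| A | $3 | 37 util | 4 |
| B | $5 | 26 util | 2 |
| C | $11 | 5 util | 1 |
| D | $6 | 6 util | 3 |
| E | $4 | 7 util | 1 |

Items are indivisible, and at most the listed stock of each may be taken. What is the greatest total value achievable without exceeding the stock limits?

148 util

Best selections within cost 12 and stock limits:
- 4×A: cost 12, value 148
- 3×A: cost 9, value 111
- 2×A + 1×B: cost 11, value 100
- 2×A + 1×E: cost 10, value 81
Best: 148 util.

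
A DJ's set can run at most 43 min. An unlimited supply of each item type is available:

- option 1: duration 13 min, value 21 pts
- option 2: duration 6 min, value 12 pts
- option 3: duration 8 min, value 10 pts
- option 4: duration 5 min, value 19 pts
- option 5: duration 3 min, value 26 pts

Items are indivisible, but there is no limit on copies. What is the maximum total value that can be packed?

364 pts

Best value-per-unit is option 5 at 26/3, and filling with it alone uses duration 14×3=42. No mix of the others beats 14×26 = 364.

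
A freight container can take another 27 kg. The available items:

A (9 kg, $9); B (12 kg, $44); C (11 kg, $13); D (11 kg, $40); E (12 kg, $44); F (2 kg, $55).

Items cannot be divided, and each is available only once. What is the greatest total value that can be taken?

$143

This is a 0/1 knapsack; check combinations near the capacity.
- B+E+F: weight 12+12+2=26, value 44+44+55=143
- B+D+F: weight 12+11+2=25, value 44+40+55=139
- D+E+F: weight 11+12+2=25, value 40+44+55=139
Best: $143.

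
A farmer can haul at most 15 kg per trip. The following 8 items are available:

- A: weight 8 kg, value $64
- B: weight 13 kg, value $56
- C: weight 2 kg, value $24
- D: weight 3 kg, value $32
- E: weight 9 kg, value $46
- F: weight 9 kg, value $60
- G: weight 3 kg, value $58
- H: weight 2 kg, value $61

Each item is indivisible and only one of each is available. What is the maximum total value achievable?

$207

This is a 0/1 knapsack; check combinations near the capacity.
- A+C+G+H: weight 8+2+3+2=15, value 64+24+58+61=207
- A+G+H: weight 8+3+2=13, value 64+58+61=183
- A+C+D+H: weight 8+2+3+2=15, value 64+24+32+61=181
- F+G+H: weight 9+3+2=14, value 60+58+61=179
- C+D+G+H: weight 2+3+3+2=10, value 24+32+58+61=175
Best: $207.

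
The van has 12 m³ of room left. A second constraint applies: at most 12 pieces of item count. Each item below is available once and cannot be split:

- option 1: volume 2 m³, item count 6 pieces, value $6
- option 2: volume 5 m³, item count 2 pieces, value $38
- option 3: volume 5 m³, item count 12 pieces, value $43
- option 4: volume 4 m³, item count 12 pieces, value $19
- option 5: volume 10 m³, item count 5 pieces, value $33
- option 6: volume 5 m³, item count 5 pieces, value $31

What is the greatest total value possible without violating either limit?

Feasible sets respecting both limits:
- option 2+option 6: volume 10, item count 7, value 69
- option 1+option 2: volume 7, item count 8, value 44
- option 3: volume 5, item count 12, value 43
Best: $69.

$69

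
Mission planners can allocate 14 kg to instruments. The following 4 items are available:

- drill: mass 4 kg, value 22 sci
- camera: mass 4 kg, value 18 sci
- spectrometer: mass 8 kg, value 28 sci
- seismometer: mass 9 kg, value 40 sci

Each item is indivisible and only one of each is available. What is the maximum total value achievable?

62 sci

Check high-value combinations within 14 kg:
- drill+seismometer: mass 4+9=13, value 22+40=62
- camera+seismometer: mass 4+9=13, value 18+40=58
- drill+spectrometer: mass 4+8=12, value 22+28=50
- camera+spectrometer: mass 4+8=12, value 18+28=46
- drill+camera: mass 4+4=8, value 22+18=40
Best: 62 sci.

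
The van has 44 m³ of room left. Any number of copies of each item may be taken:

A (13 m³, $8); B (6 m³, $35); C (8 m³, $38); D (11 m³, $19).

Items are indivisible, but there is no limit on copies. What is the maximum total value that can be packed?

$248

Best value-per-unit is B at 35/6; filling with it alone gives 7×35 = 245.
Optimal mix: 6×B + 1×C → volume 44, value 248.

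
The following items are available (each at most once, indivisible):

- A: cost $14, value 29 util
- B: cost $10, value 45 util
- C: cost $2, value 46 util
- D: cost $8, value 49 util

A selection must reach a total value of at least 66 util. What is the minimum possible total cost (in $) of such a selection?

10

Subsets with value ≥ 66, sorted by total cost:
- C+D: cost 10, value 95
- B+C: cost 12, value 91
- A+C: cost 16, value 75
- B+D: cost 18, value 94
Minimum cost: 10 $.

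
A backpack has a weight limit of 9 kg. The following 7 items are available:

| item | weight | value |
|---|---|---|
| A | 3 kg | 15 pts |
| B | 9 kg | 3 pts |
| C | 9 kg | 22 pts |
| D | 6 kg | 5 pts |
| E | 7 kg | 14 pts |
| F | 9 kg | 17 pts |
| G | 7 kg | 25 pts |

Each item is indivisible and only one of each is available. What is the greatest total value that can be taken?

Check high-value combinations within 9 kg:
- G: weight 7, value 25
- C: weight 9, value 22
- A+D: weight 3+6=9, value 15+5=20
- F: weight 9, value 17
Best: 25 pts.

25 pts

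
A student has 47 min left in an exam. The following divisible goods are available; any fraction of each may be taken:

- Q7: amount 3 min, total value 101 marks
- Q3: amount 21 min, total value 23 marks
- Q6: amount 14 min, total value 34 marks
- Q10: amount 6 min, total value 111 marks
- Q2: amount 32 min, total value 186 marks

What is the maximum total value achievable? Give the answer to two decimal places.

Take in order of value per unit:
- Q7 (101/3 per unit): all 3 → value 101, running total 101.00
- Q10 (111/6 per unit): all 6 → value 111, running total 212.00
- Q2 (186/32 per unit): all 32 → value 186, running total 398.00
- Q6 (34/14 per unit): 6 of 14 → value 6×34/14 = 14.5714, running total 412.57
Total 412.57.

412.57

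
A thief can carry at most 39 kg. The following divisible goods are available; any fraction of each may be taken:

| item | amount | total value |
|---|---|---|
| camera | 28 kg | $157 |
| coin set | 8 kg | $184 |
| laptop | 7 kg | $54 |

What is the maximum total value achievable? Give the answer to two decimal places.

Take in order of value per unit:
- coin set (184/8 per unit): all 8 → value 184, running total 184.00
- laptop (54/7 per unit): all 7 → value 54, running total 238.00
- camera (157/28 per unit): 24 of 28 → value 24×157/28 = 134.5714, running total 372.57
Total 372.57.

372.57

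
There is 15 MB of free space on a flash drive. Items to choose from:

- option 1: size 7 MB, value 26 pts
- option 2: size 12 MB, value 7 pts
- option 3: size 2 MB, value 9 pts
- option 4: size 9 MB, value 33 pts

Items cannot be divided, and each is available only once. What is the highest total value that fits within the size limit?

42 pts

Check high-value combinations within 15 MB:
- option 3+option 4: size 2+9=11, value 9+33=42
- option 1+option 3: size 7+2=9, value 26+9=35
- option 4: size 9, value 33
- option 1: size 7, value 26
Best: 42 pts.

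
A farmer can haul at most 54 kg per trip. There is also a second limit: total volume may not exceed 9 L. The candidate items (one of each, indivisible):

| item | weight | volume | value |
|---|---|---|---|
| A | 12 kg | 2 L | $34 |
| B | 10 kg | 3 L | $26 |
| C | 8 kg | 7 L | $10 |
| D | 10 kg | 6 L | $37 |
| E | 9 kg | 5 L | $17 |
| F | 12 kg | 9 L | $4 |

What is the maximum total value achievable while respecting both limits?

Feasible sets respecting both limits:
- A+D: weight 22, volume 8, value 71
- B+D: weight 20, volume 9, value 63
- A+B: weight 22, volume 5, value 60
- A+E: weight 21, volume 7, value 51
Best: $71.

$71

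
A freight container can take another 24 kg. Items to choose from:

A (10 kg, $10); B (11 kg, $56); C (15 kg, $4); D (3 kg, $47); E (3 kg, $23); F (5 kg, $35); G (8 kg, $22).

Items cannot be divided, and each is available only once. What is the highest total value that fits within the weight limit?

Check high-value combinations within 24 kg:
- B+D+E+F: weight 11+3+3+5=22, value 56+47+23+35=161
- B+D+F: weight 11+3+5=19, value 56+47+35=138
- D+E+F+G: weight 3+3+5+8=19, value 47+23+35+22=127
- B+D+E: weight 11+3+3=17, value 56+47+23=126
Best: $161.

$161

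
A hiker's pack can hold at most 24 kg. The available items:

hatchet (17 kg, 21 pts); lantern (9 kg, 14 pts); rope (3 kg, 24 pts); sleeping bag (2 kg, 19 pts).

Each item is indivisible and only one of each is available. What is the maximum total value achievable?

64 pts

Check high-value combinations within 24 kg:
- hatchet+rope+sleeping bag: weight 17+3+2=22, value 21+24+19=64
- lantern+rope+sleeping bag: weight 9+3+2=14, value 14+24+19=57
- hatchet+rope: weight 17+3=20, value 21+24=45
Best: 64 pts.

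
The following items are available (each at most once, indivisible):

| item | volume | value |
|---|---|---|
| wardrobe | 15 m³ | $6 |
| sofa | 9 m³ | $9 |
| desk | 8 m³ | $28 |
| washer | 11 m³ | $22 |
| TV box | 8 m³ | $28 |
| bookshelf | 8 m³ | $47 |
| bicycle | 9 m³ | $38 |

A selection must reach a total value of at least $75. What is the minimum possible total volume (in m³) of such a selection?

16

Subsets with value ≥ 75, sorted by total volume:
- desk+bookshelf: volume 16, value 75
- TV box+bookshelf: volume 16, value 75
Minimum volume: 16 m³.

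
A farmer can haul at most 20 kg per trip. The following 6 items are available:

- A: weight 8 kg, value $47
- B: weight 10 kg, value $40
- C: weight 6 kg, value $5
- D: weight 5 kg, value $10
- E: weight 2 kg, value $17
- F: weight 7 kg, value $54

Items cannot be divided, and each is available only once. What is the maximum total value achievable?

Check high-value combinations within 20 kg:
- A+E+F: weight 8+2+7=17, value 47+17+54=118
- B+E+F: weight 10+2+7=19, value 40+17+54=111
- A+D+F: weight 8+5+7=20, value 47+10+54=111
- A+B+E: weight 8+10+2=20, value 47+40+17=104
- A+F: weight 8+7=15, value 47+54=101
Best: $118.

$118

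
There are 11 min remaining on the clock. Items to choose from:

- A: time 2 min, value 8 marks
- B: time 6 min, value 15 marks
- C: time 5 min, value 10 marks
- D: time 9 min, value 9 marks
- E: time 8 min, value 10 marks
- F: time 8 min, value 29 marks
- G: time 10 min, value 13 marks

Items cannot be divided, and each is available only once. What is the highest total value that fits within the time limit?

This is a 0/1 knapsack; check combinations near the capacity.
- A+F: time 2+8=10, value 8+29=37
- F: time 8, value 29
- B+C: time 6+5=11, value 15+10=25
- A+B: time 2+6=8, value 8+15=23
- A+C: time 2+5=7, value 8+10=18
Best: 37 marks.

37 marks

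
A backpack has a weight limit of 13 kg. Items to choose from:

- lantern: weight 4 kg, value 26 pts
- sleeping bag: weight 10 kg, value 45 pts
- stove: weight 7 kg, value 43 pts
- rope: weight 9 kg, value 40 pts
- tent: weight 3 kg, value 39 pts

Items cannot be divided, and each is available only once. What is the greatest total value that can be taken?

Check high-value combinations within 13 kg:
- sleeping bag+tent: weight 10+3=13, value 45+39=84
- stove+tent: weight 7+3=10, value 43+39=82
- rope+tent: weight 9+3=12, value 40+39=79
- lantern+stove: weight 4+7=11, value 26+43=69
- lantern+rope: weight 4+9=13, value 26+40=66
Best: 84 pts.

84 pts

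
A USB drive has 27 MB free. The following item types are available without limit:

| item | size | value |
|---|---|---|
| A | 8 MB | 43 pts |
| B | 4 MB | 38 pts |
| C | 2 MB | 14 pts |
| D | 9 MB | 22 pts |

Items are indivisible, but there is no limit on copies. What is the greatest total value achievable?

242 pts

Best value-per-unit is B at 38/4; filling with it alone gives 6×38 = 228.
Optimal mix: 6×B + 1×C → size 26, value 242.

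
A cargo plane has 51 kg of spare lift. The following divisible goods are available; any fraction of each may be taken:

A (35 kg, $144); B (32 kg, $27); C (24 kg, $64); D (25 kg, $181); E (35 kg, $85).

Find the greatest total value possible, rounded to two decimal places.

287.97

Take in order of value per unit:
- D (181/25 per unit): all 25 → value 181, running total 181.00
- A (144/35 per unit): 26 of 35 → value 26×144/35 = 106.9714, running total 287.97
Total 287.97.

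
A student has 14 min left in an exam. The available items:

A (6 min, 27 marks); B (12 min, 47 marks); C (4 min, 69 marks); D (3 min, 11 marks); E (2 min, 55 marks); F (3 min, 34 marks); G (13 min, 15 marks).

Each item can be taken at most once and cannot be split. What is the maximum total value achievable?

Check high-value combinations within 14 min:
- C+D+E+F: time 4+3+2+3=12, value 69+11+55+34=169
- C+E+F: time 4+2+3=9, value 69+55+34=158
- A+C+E: time 6+4+2=12, value 27+69+55=151
- C+D+E: time 4+3+2=9, value 69+11+55=135
Best: 169 marks.

169 marks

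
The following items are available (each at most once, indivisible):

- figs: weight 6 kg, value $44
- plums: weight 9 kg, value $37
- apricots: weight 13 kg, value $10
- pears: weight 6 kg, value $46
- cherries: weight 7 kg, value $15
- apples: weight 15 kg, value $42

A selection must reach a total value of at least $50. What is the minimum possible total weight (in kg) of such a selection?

12

Subsets with value ≥ 50, sorted by total weight:
- figs+pears: weight 12, value 90
- pears+cherries: weight 13, value 61
- figs+cherries: weight 13, value 59
Minimum weight: 12 kg.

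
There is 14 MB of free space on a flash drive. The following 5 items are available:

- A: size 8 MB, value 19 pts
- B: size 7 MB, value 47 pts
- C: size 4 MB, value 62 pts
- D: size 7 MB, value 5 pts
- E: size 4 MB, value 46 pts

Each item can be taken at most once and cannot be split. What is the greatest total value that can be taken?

Check high-value combinations within 14 MB:
- B+C: size 7+4=11, value 47+62=109
- C+E: size 4+4=8, value 62+46=108
- B+E: size 7+4=11, value 47+46=93
- A+C: size 8+4=12, value 19+62=81
Best: 109 pts.

109 pts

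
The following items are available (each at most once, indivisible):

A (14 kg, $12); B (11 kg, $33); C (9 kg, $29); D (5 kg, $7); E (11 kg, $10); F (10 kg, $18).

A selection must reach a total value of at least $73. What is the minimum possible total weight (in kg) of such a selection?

Subsets with value ≥ 73, sorted by total weight:
- B+C+F: weight 30, value 80
- A+B+C: weight 34, value 74
Minimum weight: 30 kg.

30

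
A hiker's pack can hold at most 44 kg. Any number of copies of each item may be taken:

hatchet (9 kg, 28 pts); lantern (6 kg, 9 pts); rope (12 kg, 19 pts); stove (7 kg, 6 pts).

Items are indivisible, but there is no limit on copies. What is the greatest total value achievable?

121 pts

Best value-per-unit is hatchet at 28/9; filling with it alone gives 4×28 = 112.
Optimal mix: 4×hatchet + 1×lantern → weight 42, value 121.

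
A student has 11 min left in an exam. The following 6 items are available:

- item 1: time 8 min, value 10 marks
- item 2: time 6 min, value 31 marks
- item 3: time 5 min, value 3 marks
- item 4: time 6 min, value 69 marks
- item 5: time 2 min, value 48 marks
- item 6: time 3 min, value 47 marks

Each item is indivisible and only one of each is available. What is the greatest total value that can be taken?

Check high-value combinations within 11 min:
- item 4+item 5+item 6: time 6+2+3=11, value 69+48+47=164
- item 2+item 5+item 6: time 6+2+3=11, value 31+48+47=126
- item 4+item 5: time 6+2=8, value 69+48=117
- item 4+item 6: time 6+3=9, value 69+47=116
Best: 164 marks.

164 marks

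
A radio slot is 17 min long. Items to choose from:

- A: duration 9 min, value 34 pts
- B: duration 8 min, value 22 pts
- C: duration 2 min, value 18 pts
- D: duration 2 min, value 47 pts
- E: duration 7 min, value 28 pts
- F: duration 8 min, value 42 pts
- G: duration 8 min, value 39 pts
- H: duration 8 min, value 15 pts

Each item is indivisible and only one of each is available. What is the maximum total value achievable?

117 pts

Check high-value combinations within 17 min:
- D+E+F: duration 2+7+8=17, value 47+28+42=117
- D+E+G: duration 2+7+8=17, value 47+28+39=114
- C+D+F: duration 2+2+8=12, value 18+47+42=107
- C+D+G: duration 2+2+8=12, value 18+47+39=104
- A+C+D: duration 9+2+2=13, value 34+18+47=99
Best: 117 pts.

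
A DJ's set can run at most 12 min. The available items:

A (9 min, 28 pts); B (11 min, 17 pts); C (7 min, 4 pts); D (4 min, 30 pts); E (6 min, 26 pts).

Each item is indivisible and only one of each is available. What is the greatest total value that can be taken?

56 pts

Check high-value combinations within 12 min:
- D+E: duration 4+6=10, value 30+26=56
- C+D: duration 7+4=11, value 4+30=34
- D: duration 4, value 30
- A: duration 9, value 28
Best: 56 pts.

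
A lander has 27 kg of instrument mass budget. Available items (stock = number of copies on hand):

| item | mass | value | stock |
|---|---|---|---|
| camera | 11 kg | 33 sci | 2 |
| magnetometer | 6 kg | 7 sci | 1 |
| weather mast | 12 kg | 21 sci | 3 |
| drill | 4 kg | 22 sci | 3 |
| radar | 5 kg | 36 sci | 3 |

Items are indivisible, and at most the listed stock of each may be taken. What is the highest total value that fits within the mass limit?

174 sci

Best selections within mass 27 and stock limits:
- 3×drill + 3×radar: mass 27, value 174
- 2×drill + 3×radar: mass 23, value 152
Best: 174 sci.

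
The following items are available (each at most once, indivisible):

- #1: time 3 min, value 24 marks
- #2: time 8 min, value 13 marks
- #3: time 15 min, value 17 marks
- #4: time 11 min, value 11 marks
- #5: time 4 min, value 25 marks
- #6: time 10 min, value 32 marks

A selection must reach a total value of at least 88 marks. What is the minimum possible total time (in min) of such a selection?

Subsets with value ≥ 88, sorted by total time:
- #1+#2+#5+#6: time 25, value 94
- #1+#4+#5+#6: time 28, value 92
- #1+#3+#5+#6: time 32, value 98
- #1+#2+#4+#5+#6: time 36, value 105
Minimum time: 25 min.

25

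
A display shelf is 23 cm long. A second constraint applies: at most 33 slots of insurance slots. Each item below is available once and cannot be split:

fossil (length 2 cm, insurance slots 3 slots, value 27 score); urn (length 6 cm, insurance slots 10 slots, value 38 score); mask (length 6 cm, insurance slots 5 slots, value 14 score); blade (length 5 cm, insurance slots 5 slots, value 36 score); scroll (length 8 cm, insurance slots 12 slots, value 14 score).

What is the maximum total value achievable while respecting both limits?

Feasible sets respecting both limits:
- fossil+urn+mask+blade: length 19, insurance slots 23, value 115
- fossil+urn+blade+scroll: length 21, insurance slots 30, value 115
- fossil+urn+blade: length 13, insurance slots 18, value 101
Best: 115 score.

115 score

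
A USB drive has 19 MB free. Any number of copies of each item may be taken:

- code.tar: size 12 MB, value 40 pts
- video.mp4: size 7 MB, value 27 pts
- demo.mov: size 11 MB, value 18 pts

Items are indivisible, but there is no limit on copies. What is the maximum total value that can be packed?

67 pts

Best value-per-unit is video.mp4 at 27/7; filling with it alone gives 2×27 = 54.
Optimal mix: 1×code.tar + 1×video.mp4 → size 19, value 67.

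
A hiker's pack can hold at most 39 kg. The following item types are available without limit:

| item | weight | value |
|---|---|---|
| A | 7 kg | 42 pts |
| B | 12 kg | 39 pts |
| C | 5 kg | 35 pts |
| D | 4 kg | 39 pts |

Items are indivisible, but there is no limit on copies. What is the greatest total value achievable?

354 pts

Best value-per-unit is D at 39/4; filling with it alone gives 9×39 = 351.
Optimal mix: 1×A + 8×D → weight 39, value 354.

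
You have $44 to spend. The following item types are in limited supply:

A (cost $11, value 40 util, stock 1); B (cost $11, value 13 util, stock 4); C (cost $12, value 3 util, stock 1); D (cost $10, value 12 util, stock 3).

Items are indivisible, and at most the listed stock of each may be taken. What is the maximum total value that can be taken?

79 util

Top feasible selections:
- 1×A + 3×B: cost 44, value 79
- 1×A + 2×B + 1×D: cost 43, value 78
- 1×A + 1×B + 2×D: cost 42, value 77
- 1×A + 3×D: cost 41, value 76
Best: 79 util.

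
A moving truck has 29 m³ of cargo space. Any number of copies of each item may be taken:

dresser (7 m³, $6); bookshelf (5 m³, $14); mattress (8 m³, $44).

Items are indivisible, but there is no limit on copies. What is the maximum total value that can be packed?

Best value-per-unit is mattress at 44/8; filling with it alone gives 3×44 = 132.
Optimal mix: 1×bookshelf + 3×mattress → volume 29, value 146.

$146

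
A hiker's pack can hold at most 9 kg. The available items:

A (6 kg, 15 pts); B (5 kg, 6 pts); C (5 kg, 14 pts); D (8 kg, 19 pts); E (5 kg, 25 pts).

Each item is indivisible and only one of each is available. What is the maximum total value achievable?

25 pts

Check high-value combinations within 9 kg:
- E: weight 5, value 25
- D: weight 8, value 19
- A: weight 6, value 15
- C: weight 5, value 14
Best: 25 pts.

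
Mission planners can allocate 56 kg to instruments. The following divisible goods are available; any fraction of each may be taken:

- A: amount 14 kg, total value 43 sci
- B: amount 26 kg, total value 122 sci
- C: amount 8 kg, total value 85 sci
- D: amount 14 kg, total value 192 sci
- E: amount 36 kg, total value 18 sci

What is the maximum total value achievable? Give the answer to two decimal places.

423.57

Take in order of value per unit:
- D (192/14 per unit): all 14 → value 192, running total 192.00
- C (85/8 per unit): all 8 → value 85, running total 277.00
- B (122/26 per unit): all 26 → value 122, running total 399.00
- A (43/14 per unit): 8 of 14 → value 8×43/14 = 24.5714, running total 423.57
Total 423.57.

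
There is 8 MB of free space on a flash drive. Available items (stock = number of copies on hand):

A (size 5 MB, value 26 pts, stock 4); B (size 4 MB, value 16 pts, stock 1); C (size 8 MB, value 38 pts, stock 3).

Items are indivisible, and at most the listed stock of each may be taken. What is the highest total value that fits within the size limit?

Top feasible selections:
- 1×C: size 8, value 38
- 1×A: size 5, value 26
Best: 38 pts.

38 pts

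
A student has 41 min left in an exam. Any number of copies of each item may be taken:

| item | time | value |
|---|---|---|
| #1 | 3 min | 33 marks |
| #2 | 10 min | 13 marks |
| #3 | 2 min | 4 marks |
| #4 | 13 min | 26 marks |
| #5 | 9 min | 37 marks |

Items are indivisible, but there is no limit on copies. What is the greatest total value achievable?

433 marks

Best value-per-unit is #1 at 33/3; filling with it alone gives 13×33 = 429.
Optimal mix: 13×#1 + 1×#3 → time 41, value 433.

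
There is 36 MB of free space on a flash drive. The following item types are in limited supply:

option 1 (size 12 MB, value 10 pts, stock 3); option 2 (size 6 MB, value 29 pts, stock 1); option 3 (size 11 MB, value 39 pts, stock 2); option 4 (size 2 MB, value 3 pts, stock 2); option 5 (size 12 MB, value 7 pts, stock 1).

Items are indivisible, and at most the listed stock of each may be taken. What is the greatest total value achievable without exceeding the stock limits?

113 pts

Best selections within size 36 and stock limits:
- 1×option 2 + 2×option 3 + 2×option 4: size 32, value 113
- 1×option 2 + 2×option 3 + 1×option 4: size 30, value 110
- 1×option 2 + 2×option 3: size 28, value 107
- 1×option 1 + 2×option 3 + 1×option 4: size 36, value 91
Best: 113 pts.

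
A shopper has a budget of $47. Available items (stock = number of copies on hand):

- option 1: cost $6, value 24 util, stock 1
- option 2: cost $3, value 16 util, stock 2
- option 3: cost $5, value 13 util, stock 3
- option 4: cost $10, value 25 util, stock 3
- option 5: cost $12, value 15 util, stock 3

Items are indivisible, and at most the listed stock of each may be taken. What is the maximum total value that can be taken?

Best selections within cost 47 and stock limits:
- 1×option 1 + 2×option 2 + 3×option 3 + 2×option 4: cost 47, value 145
- 1×option 1 + 2×option 2 + 1×option 3 + 3×option 4: cost 47, value 144
- 2×option 2 + 2×option 3 + 3×option 4: cost 46, value 133
- 1×option 1 + 2×option 2 + 2×option 3 + 2×option 4: cost 42, value 132
Best: 145 util.

145 util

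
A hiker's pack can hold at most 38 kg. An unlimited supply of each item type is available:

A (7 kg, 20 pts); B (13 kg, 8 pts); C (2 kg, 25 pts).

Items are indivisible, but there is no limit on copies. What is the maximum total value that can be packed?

Best value-per-unit is C at 25/2, and filling with it alone uses weight 19×2=38. No mix of the others beats 19×25 = 475.

475 pts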